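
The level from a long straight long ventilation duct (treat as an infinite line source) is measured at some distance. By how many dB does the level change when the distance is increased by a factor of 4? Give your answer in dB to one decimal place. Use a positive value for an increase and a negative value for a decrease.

With cylindrical spreading the level changes by −10·log₁₀(r₂/r₁).
ΔL = −10·log₁₀(4) = -6.02 dB.

-6.0 dB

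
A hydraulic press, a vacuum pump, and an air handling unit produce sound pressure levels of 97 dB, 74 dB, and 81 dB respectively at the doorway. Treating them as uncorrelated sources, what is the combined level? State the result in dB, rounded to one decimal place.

97.1 dB

For uncorrelated sources the intensities add, so convert each level to linear form, sum, and take 10·log₁₀ of the total.
Σ 10^(L/10) = 10^(97/10) + 10^(74/10) + 10^(81/10) = 5.163e+09.
L_total = 10·log₁₀(5.163e+09) = 97.13 dB.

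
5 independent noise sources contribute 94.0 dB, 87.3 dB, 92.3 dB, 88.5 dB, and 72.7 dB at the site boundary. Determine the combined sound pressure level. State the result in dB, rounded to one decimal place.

97.4 dB

Incoherent sources combine by intensity addition: L_total = 10·log₁₀(Σ 10^(L_i/10)).
Σ 10^(L/10) = 10^(94.0/10) + 10^(87.3/10) + 10^(92.3/10) + 10^(88.5/10) + 10^(72.7/10) = 5.474e+09.
L_total = 10·log₁₀(5.474e+09) = 97.38 dB.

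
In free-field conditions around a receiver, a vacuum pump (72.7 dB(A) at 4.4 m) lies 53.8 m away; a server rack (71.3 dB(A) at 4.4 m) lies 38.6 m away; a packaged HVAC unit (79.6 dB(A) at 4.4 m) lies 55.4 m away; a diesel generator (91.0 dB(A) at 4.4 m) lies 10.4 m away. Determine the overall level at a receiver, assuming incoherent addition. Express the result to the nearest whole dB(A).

84 dB(A)

First find each source's level at the receiver (point-source: −20·log₁₀(r/r_ref)), then combine on an intensity basis.
vacuum pump: 72.7 − 20·log₁₀(53.8/4.4) = 72.7 − 21.75 = 50.95 dB(A).
server rack: 71.3 − 20·log₁₀(38.6/4.4) = 71.3 − 18.86 = 52.44 dB(A).
packaged HVAC unit: 79.6 − 20·log₁₀(55.4/4.4) = 79.6 − 22.00 = 57.60 dB(A).
diesel generator: 91.0 − 20·log₁₀(10.4/4.4) = 91.0 − 7.47 = 83.53 dB(A).
Σ 10^(L/10) = 2.262e+08 → L_total = 10·log₁₀(2.262e+08) = 83.55 dB(A).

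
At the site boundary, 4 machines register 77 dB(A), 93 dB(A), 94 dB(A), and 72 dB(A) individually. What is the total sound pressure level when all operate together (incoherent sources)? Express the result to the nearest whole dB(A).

97 dB(A)

Incoherent sources combine by intensity addition: L_total = 10·log₁₀(Σ 10^(L_i/10)).
Σ 10^(L/10) = 10^(77/10) + 10^(93/10) + 10^(94/10) + 10^(72/10) = 4.573e+09.
L_total = 10·log₁₀(4.573e+09) = 96.60 dB(A).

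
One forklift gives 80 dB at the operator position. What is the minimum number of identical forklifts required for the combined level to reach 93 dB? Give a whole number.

The shortfall is 93 − 80 = 13.0 dB, and N units add 10·log₁₀ N, so need 10·log₁₀ N ≥ 13.0.
N ≥ 10^(13.0/10) = 19.953, so N = 20.

20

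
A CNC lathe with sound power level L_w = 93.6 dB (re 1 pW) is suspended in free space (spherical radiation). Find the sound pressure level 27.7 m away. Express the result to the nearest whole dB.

Free-field spherical radiation: L_p = L_w − 10·log₁₀(4π·r²), r = 27.7 m.
4π·r² = 9642 m², 10·log₁₀ of that is 39.842 dB.
L_p = 93.6 − 39.842 = 53.76 dB.

54 dB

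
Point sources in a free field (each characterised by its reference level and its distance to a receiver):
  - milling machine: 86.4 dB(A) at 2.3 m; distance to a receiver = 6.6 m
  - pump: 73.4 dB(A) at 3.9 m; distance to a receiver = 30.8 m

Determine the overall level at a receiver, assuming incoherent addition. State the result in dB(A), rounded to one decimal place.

Propagate each source to the receiver with L = L_ref − 20·log₁₀(r/r_ref), then add intensities.
milling machine: 86.4 − 20·log₁₀(6.6/2.3) = 86.4 − 9.16 = 77.24 dB(A).
pump: 73.4 − 20·log₁₀(30.8/3.9) = 73.4 − 17.95 = 55.45 dB(A).
Σ 10^(L/10) = 5.336e+07 → L_total = 10·log₁₀(5.336e+07) = 77.27 dB(A).

77.3 dB(A)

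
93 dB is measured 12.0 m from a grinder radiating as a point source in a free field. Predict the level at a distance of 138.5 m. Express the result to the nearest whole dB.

Point-source attenuation: ΔL = 20·log₁₀(r₂/r₁) = 20·log₁₀(138.5/12.0) = 21.245 dB.
L₂ = 93 − 20·log₁₀(138.5/12.0) = 93 − 21.245 = 71.75 dB.

72 dB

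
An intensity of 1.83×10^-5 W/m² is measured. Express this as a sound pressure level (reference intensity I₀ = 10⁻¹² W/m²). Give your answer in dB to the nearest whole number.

L = 10·log₁₀(I/I₀) = 10·log₁₀(1.83×10^-5/10⁻¹²) = 10·log₁₀(1.83×10^7).
L = 10·(0.2625 + 7) = 72.62 dB.

73 dB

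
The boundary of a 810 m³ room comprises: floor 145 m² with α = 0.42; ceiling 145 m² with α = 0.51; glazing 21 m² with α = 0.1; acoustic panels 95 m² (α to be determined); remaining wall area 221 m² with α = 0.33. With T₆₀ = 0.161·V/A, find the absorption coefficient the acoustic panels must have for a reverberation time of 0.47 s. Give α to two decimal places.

From T₆₀ = 0.161·V/A, the target T₆₀ = 0.47 s needs A = 0.161·810/0.47 = 277.47 m².
Absorption from the other surfaces = 145·0.42 + 145·0.51 + 21·0.1 + 221·0.33 = 209.88 m², so the acoustic panels must supply 67.59 m² over 95 m².
α = 67.59/95 = 0.711.

0.71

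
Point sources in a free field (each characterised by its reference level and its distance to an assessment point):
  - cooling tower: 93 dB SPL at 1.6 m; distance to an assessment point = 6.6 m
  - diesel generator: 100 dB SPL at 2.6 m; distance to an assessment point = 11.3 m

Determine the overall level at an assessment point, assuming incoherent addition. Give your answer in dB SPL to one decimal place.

88.1 dB SPL

Apply inverse-square spreading to bring every level to the receiver, then sum 10^(L/10).
cooling tower: 93 − 20·log₁₀(6.6/1.6) = 93 − 12.31 = 80.69 dB SPL.
diesel generator: 100 − 20·log₁₀(11.3/2.6) = 100 − 12.76 = 87.24 dB SPL.
Σ 10^(L/10) = 6.467e+08 → L_total = 10·log₁₀(6.467e+08) = 88.11 dB SPL.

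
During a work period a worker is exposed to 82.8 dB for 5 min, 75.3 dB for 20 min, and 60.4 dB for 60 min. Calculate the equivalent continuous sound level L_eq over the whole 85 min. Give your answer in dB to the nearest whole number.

The energy average is taken in the linear domain: L_eq = 10·log₁₀[(Σ tᵢ·10^(Lᵢ/10))/T], T = 85 min.
Σ tᵢ·10^(Lᵢ/10) = 5·10^(82.8/10) + 20·10^(75.3/10) + 60·10^(60.4/10) = 1.696e+09.
L_eq = 10·log₁₀(1.696e+09/85) = 73.00 dB.

73 dB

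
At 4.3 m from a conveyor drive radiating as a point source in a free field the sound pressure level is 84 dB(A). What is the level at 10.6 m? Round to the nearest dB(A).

Point-source attenuation: ΔL = 20·log₁₀(r₂/r₁) = 20·log₁₀(10.6/4.3) = 7.837 dB.
L₂ = 84 − 20·log₁₀(10.6/4.3) = 84 − 7.837 = 76.16 dB(A).

76 dB(A)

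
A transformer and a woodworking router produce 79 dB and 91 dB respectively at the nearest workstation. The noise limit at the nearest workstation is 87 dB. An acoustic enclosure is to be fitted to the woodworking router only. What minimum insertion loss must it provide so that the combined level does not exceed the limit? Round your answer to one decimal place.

Fixed contribution from the other source: Σ 10^(L/10) = 10^(79/10) = 7.943e+07 (79.00 dB).
To meet 87 dB overall, the treated woodworking router may contribute at most 10^(87/10) − 7.943e+07 = 4.218e+08, i.e. 86.25 dB.
So the woodworking router must be reduced from 91 to 86.25 dB: IL = 4.75 dB.

4.7 dB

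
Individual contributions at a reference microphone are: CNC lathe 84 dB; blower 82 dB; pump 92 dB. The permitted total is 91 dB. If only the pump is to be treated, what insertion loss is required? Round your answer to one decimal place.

Everything except the pump sums to 10^(84/10) + 10^(82/10) = 4.097e+08 in linear terms, 86.12 dB.
The limit corresponds to 10^(91/10) = 1.259e+09; subtracting the fixed part leaves 8.492e+08 for the pump, i.e. 89.29 dB.
Required insertion loss = 92 − 89.29 = 2.71 dB.

2.7 dB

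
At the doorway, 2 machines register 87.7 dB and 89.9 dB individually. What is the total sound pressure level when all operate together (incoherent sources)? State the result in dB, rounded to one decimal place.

For uncorrelated sources the intensities add, so convert each level to linear form, sum, and take 10·log₁₀ of the total.
Σ 10^(L/10) = 10^(87.7/10) + 10^(89.9/10) = 1.566e+09.
L_total = 10·log₁₀(1.566e+09) = 91.95 dB.

91.9 dB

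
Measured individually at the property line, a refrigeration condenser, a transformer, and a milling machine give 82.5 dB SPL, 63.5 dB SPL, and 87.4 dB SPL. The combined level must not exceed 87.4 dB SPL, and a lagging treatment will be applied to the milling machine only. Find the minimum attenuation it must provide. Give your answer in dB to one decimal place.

1.7 dB

Fixed contribution from the other sources: Σ 10^(L/10) = 10^(82.5/10) + 10^(63.5/10) = 1.801e+08 (82.55 dB SPL).
To meet 87.4 dB SPL overall, the treated milling machine may contribute at most 10^(87.4/10) − 1.801e+08 = 3.695e+08, i.e. 85.68 dB SPL.
So the milling machine must be reduced from 87.4 to 85.68 dB SPL: IL = 1.72 dB.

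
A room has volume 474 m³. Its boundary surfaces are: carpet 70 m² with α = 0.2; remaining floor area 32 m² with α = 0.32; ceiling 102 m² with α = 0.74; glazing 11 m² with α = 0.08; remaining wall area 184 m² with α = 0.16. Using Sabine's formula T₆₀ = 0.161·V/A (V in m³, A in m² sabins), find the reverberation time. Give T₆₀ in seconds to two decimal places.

0.59 s

Total absorption A = 70·0.2 + 32·0.32 + 102·0.74 + 11·0.08 + 184·0.16 = 130.04 m² sabins.
T₆₀ = 0.161·V/A = 0.161·474/130.04 = 0.587 s.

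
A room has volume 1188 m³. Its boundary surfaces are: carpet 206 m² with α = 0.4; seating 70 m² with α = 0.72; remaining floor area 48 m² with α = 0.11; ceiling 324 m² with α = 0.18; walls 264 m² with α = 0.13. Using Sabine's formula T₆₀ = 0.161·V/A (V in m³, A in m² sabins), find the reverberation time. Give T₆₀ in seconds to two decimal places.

Total absorption A = 206·0.4 + 70·0.72 + 48·0.11 + 324·0.18 + 264·0.13 = 230.72 m² sabins.
T₆₀ = 0.161·V/A = 0.161·1188/230.72 = 0.829 s.

0.83 s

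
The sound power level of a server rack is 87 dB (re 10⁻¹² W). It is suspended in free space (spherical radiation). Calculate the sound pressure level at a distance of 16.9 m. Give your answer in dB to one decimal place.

51.5 dB

The power spreads over a sphere of area 4π·r², so L_p = L_w − 10·log₁₀(4π·r²).
4π·r² = 3589 m², 10·log₁₀ of that is 35.550 dB.
L_p = 87 − 35.550 = 51.45 dB.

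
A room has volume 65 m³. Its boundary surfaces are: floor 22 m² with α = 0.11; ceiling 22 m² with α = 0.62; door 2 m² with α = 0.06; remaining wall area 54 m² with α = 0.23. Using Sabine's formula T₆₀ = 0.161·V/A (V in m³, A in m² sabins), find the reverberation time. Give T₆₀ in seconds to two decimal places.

Summing Sᵢαᵢ: 22·0.11 + 22·0.62 + 2·0.06 + 54·0.23 = 28.60 m².
T₆₀ = 0.161·V/A = 0.161·65/28.60 = 0.366 s.

0.37 s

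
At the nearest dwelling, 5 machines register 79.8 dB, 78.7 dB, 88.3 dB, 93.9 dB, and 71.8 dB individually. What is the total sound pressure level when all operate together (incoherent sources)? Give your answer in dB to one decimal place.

Incoherent sources combine by intensity addition: L_total = 10·log₁₀(Σ 10^(L_i/10)).
Σ 10^(L/10) = 10^(79.8/10) + 10^(78.7/10) + 10^(88.3/10) + 10^(93.9/10) + 10^(71.8/10) = 3.316e+09.
L_total = 10·log₁₀(3.316e+09) = 95.21 dB.

95.2 dB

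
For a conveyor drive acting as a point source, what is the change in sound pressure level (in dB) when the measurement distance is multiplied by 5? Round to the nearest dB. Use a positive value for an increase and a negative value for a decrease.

-14 dB

With spherical spreading the level changes by −20·log₁₀(r₂/r₁).
ΔL = −20·log₁₀(5) = -13.98 dB.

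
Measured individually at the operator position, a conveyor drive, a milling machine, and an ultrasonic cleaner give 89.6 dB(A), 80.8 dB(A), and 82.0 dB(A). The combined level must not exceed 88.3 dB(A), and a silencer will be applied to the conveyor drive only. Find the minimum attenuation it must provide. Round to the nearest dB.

Everything except the conveyor drive sums to 10^(80.8/10) + 10^(82.0/10) = 2.787e+08 in linear terms, 84.45 dB(A).
To meet 88.3 dB(A) overall, the treated conveyor drive may contribute at most 10^(88.3/10) − 2.787e+08 = 3.974e+08, i.e. 85.99 dB(A).
Required insertion loss = 89.6 − 85.99 = 3.61 dB.

4 dB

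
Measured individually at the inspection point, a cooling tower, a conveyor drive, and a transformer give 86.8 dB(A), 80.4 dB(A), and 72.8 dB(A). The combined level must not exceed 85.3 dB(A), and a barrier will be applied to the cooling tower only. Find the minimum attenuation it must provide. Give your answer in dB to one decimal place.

3.6 dB

Everything except the cooling tower sums to 10^(80.4/10) + 10^(72.8/10) = 1.287e+08 in linear terms, 81.10 dB(A).
The limit corresponds to 10^(85.3/10) = 3.388e+08; subtracting the fixed part leaves 2.101e+08 for the cooling tower, i.e. 83.23 dB(A).
Required insertion loss = 86.8 − 83.23 = 3.57 dB.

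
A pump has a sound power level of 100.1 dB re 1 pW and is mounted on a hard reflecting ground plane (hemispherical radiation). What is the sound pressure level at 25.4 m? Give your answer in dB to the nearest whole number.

L_p = L_w − 10·log₁₀(2π·r²) with r = 25.4 m.
2π·r² = 4054 m², 10·log₁₀ of that is 36.078 dB.
L_p = 100.1 − 36.078 = 64.02 dB.

64 dB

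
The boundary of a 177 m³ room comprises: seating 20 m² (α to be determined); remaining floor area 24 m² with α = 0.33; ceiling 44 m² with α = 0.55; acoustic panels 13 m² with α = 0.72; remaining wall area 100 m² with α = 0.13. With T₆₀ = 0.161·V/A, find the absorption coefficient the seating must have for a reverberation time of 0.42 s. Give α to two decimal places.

0.67

Required total absorption A = 0.161·177/0.42 = 67.85 m².
Absorption from the other surfaces = 24·0.33 + 44·0.55 + 13·0.72 + 100·0.13 = 54.48 m², so the seating must supply 13.37 m² over 20 m².
α = 13.37/20 = 0.669.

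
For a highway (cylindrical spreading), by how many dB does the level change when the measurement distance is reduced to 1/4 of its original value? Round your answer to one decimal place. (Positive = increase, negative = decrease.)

Line-source spreading: ΔL = −10·log₁₀(r₂/r₁).
ΔL = −10·log₁₀(0.25) = +6.02 dB.

+6.0 dB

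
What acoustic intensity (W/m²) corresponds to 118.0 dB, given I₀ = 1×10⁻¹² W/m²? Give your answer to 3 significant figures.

I/I₀ = 10^(118.0/10) = 6.31e+11, so I = 6.31e+11 × 10⁻¹² W/m².

0.631 W/m²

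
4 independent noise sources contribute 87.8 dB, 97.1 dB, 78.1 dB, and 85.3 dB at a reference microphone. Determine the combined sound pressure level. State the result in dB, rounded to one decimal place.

For uncorrelated sources the intensities add, so convert each level to linear form, sum, and take 10·log₁₀ of the total.
Σ 10^(L/10) = 10^(87.8/10) + 10^(97.1/10) + 10^(78.1/10) + 10^(85.3/10) = 6.135e+09.
L_total = 10·log₁₀(6.135e+09) = 97.88 dB.

97.9 dB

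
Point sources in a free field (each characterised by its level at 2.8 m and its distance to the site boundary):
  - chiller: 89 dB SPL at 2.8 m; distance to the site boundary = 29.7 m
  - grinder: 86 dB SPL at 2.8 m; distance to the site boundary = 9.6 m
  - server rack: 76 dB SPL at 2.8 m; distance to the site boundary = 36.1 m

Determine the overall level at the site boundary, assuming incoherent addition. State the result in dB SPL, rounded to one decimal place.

Propagate each source to the receiver with L = L_ref − 20·log₁₀(r/r_ref), then add intensities.
chiller: 89 − 20·log₁₀(29.7/2.8) = 89 − 20.51 = 68.49 dB SPL.
grinder: 86 − 20·log₁₀(9.6/2.8) = 86 − 10.70 = 75.30 dB SPL.
server rack: 76 − 20·log₁₀(36.1/2.8) = 76 − 22.21 = 53.79 dB SPL.
Σ 10^(L/10) = 4.117e+07 → L_total = 10·log₁₀(4.117e+07) = 76.15 dB SPL.

76.1 dB SPL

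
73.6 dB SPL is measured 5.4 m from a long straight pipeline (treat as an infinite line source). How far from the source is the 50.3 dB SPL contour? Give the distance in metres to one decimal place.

1154.5 m

Line-source spreading drops the level by 10·log₁₀(r₂/r₁); inverting, r₂/r₁ = 10^(ΔL/10).
r₂ = 5.4·10^((73.6−50.3)/10) = 5.4·10^(23.3/10) = 1154.50 m.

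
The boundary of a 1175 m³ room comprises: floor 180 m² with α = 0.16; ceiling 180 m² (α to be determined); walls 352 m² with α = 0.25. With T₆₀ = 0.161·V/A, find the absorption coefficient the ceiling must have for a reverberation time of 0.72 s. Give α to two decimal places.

From T₆₀ = 0.161·V/A, the target T₆₀ = 0.72 s needs A = 0.161·1175/0.72 = 262.74 m².
Absorption from the other surfaces = 180·0.16 + 352·0.25 = 116.80 m², so the ceiling must supply 145.94 m² over 180 m².
α = 145.94/180 = 0.811.

0.81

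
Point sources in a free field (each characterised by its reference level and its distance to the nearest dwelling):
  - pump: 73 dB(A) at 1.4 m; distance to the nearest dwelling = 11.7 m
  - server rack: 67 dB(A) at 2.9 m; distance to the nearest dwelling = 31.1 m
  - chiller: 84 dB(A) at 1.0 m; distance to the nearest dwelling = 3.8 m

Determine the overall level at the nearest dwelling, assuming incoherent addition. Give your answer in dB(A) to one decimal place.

72.5 dB(A)

Apply inverse-square spreading to bring every level to the receiver, then sum 10^(L/10).
pump: 73 − 20·log₁₀(11.7/1.4) = 73 − 18.44 = 54.56 dB(A).
server rack: 67 − 20·log₁₀(31.1/2.9) = 67 − 20.61 = 46.39 dB(A).
chiller: 84 − 20·log₁₀(3.8/1.0) = 84 − 11.60 = 72.40 dB(A).
Σ 10^(L/10) = 1.772e+07 → L_total = 10·log₁₀(1.772e+07) = 72.49 dB(A).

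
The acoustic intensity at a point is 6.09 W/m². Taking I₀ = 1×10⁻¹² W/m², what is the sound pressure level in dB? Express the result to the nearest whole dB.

128 dB

Dividing by I₀ shifts the exponent by 12: I/I₀ = 6.09×10^12.
L = 10·(0.7846 + 12) = 127.85 dB.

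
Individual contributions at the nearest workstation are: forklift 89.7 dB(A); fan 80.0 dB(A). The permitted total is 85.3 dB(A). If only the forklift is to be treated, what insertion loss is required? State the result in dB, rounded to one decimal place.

Fixed contribution from the other source: Σ 10^(L/10) = 10^(80.0/10) = 1.000e+08 (80.00 dB(A)).
To meet 85.3 dB(A) overall, the treated forklift may contribute at most 10^(85.3/10) − 1.000e+08 = 2.388e+08, i.e. 83.78 dB(A).
So the forklift must be reduced from 89.7 to 83.78 dB(A): IL = 5.92 dB.

5.9 dB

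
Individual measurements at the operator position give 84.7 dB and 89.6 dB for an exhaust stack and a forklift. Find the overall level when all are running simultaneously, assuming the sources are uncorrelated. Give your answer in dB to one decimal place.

90.8 dB

Incoherent sources combine by intensity addition: L_total = 10·log₁₀(Σ 10^(L_i/10)).
Σ 10^(L/10) = 10^(84.7/10) + 10^(89.6/10) = 1.207e+09.
L_total = 10·log₁₀(1.207e+09) = 90.82 dB.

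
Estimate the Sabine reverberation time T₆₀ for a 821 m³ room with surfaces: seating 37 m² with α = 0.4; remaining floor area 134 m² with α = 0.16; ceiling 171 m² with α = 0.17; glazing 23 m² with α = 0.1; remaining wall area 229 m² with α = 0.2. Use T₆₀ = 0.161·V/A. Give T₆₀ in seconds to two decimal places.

1.17 s

Total absorption A = 37·0.4 + 134·0.16 + 171·0.17 + 23·0.1 + 229·0.2 = 113.41 m² sabins.
T₆₀ = 0.161·V/A = 0.161·821/113.41 = 1.166 s.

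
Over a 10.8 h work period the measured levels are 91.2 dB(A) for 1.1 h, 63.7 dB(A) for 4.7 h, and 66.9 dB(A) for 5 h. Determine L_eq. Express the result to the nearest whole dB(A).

Weight each interval's intensity by its duration and average over T = 10.8 h:
Σ tᵢ·10^(Lᵢ/10) = 1.1·10^(91.2/10) + 4.7·10^(63.7/10) + 5·10^(66.9/10) = 1.486e+09.
L_eq = 10·log₁₀(1.486e+09/10.8) = 81.38 dB(A).

81 dB(A)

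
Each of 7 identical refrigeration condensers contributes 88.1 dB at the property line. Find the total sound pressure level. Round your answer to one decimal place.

96.6 dB

With 7 equal, uncorrelated contributions the intensity is 7× that of one unit, giving a rise of 10·log₁₀ 7.
L_total = 88.1 + 10·log₁₀(7) = 88.1 + 8.451 = 96.55 dB.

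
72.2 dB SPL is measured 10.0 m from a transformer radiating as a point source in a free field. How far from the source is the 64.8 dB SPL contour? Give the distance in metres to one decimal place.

23.4 m

For a point source L₁ − L₂ = 20·log₁₀(r₂/r₁), so r₂ = r₁·10^((L₁−L₂)/20).
r₂ = 10.0·10^((72.2−64.8)/20) = 10.0·10^(7.4/20) = 23.44 m.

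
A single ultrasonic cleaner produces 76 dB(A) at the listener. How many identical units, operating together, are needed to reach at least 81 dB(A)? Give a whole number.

4

N identical sources give L₁ + 10·log₁₀ N, so require 10·log₁₀ N ≥ 81 − 76 = 5.0 dB.
N ≥ 10^(5.0/10) = 3.162, so N = 4.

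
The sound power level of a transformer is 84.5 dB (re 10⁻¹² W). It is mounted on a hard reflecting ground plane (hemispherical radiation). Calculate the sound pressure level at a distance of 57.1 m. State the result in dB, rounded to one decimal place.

41.4 dB

The power spreads over a hemisphere of area 2π·r², so L_p = L_w − 10·log₁₀(2π·r²).
2π·r² = 2.049e+04 m², 10·log₁₀ of that is 43.115 dB.
L_p = 84.5 − 43.115 = 41.39 dB.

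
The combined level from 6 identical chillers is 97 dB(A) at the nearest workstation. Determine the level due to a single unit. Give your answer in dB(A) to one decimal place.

6 equal contributions raise the level by 10·log₁₀ 6 = 7.782 dB, so each unit alone gives 97 − 7.782.

89.2 dB(A)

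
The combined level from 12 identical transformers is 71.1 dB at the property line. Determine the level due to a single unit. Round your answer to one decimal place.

60.3 dB

12 equal contributions raise the level by 10·log₁₀ 12 = 10.792 dB, so each unit alone gives 71.1 − 10.792.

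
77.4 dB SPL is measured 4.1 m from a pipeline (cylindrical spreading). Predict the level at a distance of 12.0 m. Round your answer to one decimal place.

72.7 dB SPL

Cylindrical spreading from a line source gives a 10·log₁₀(r₂/r₁) drop.
L₂ = 77.4 − 10·log₁₀(12.0/4.1) = 77.4 − 4.664 = 72.74 dB SPL.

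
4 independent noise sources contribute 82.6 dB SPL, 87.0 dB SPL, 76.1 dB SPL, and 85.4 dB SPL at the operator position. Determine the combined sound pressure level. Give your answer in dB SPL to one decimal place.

Incoherent sources combine by intensity addition: L_total = 10·log₁₀(Σ 10^(L_i/10)).
Σ 10^(L/10) = 10^(82.6/10) + 10^(87.0/10) + 10^(76.1/10) + 10^(85.4/10) = 1.071e+09.
L_total = 10·log₁₀(1.071e+09) = 90.30 dB SPL.

90.3 dB SPL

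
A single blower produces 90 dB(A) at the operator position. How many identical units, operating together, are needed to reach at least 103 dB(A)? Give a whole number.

20

N identical sources give L₁ + 10·log₁₀ N, so require 10·log₁₀ N ≥ 103 − 90 = 13.0 dB.
N ≥ 10^(13.0/10) = 19.953, so N = 20.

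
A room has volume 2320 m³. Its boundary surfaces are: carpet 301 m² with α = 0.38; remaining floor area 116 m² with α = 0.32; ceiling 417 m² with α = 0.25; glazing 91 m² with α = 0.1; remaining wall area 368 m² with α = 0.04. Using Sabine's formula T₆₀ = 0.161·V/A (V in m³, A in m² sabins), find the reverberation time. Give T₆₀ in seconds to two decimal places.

1.34 s

A = Σ Sᵢαᵢ = 301·0.38 + 116·0.32 + 417·0.25 + 91·0.1 + 368·0.04 = 279.57 m².
T₆₀ = 0.161·V/A = 0.161·2320/279.57 = 1.336 s.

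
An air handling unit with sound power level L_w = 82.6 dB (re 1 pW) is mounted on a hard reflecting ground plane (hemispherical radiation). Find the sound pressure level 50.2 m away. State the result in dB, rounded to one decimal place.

40.6 dB

L_p = L_w − 10·log₁₀(2π·r²) with r = 50.2 m.
2π·r² = 1.583e+04 m², 10·log₁₀ of that is 41.996 dB.
L_p = 82.6 − 41.996 = 40.60 dB.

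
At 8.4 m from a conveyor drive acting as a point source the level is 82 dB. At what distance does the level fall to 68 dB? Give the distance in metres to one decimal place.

Point-source spreading drops the level by 20·log₁₀(r₂/r₁); inverting, r₂/r₁ = 10^(ΔL/20).
r₂ = 8.4·10^((82−68)/20) = 8.4·10^(14.0/20) = 42.10 m.

42.1 m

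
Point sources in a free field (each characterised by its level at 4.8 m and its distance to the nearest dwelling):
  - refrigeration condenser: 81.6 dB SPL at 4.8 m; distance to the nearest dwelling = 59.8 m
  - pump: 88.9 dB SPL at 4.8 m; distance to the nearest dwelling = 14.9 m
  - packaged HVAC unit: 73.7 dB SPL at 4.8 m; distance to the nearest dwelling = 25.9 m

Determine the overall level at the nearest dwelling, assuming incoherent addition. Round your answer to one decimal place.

79.2 dB SPL

Propagate each source to the receiver with L = L_ref − 20·log₁₀(r/r_ref), then add intensities.
refrigeration condenser: 81.6 − 20·log₁₀(59.8/4.8) = 81.6 − 21.91 = 59.69 dB SPL.
pump: 88.9 − 20·log₁₀(14.9/4.8) = 88.9 − 9.84 = 79.06 dB SPL.
packaged HVAC unit: 73.7 − 20·log₁₀(25.9/4.8) = 73.7 − 14.64 = 59.06 dB SPL.
Σ 10^(L/10) = 8.229e+07 → L_total = 10·log₁₀(8.229e+07) = 79.15 dB SPL.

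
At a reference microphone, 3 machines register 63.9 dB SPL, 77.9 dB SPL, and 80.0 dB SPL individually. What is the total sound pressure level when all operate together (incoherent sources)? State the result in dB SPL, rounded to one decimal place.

82.2 dB SPL

For uncorrelated sources the intensities add, so convert each level to linear form, sum, and take 10·log₁₀ of the total.
Σ 10^(L/10) = 10^(63.9/10) + 10^(77.9/10) + 10^(80.0/10) = 1.641e+08.
L_total = 10·log₁₀(1.641e+08) = 82.15 dB SPL.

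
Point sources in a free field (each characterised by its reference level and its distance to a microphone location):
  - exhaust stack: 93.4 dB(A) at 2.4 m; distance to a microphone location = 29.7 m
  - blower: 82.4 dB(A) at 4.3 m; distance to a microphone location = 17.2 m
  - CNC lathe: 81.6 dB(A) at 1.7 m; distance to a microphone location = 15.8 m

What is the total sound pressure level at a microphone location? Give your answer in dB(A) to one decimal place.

Propagate each source to the receiver with L = L_ref − 20·log₁₀(r/r_ref), then add intensities.
exhaust stack: 93.4 − 20·log₁₀(29.7/2.4) = 93.4 − 21.85 = 71.55 dB(A).
blower: 82.4 − 20·log₁₀(17.2/4.3) = 82.4 − 12.04 = 70.36 dB(A).
CNC lathe: 81.6 − 20·log₁₀(15.8/1.7) = 81.6 − 19.36 = 62.24 dB(A).
Σ 10^(L/10) = 2.682e+07 → L_total = 10·log₁₀(2.682e+07) = 74.28 dB(A).

74.3 dB(A)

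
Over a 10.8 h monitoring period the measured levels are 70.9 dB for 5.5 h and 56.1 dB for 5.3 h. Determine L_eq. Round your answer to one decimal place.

L_eq = 10·log₁₀[(1/T)·Σ tᵢ·10^(Lᵢ/10)] with T = 10.8 h.
Σ tᵢ·10^(Lᵢ/10) = 5.5·10^(70.9/10) + 5.3·10^(56.1/10) = 6.982e+07.
L_eq = 10·log₁₀(6.982e+07/10.8) = 68.11 dB.

68.1 dB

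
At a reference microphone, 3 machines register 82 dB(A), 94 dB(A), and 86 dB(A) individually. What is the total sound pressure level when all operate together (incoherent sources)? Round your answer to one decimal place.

94.9 dB(A)

Incoherent sources combine by intensity addition: L_total = 10·log₁₀(Σ 10^(L_i/10)).
Σ 10^(L/10) = 10^(82/10) + 10^(94/10) + 10^(86/10) = 3.068e+09.
L_total = 10·log₁₀(3.068e+09) = 94.87 dB(A).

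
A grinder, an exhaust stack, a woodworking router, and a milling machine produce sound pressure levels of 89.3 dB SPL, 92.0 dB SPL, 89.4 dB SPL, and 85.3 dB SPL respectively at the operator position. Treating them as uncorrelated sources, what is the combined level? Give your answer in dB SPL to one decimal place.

Incoherent sources combine by intensity addition: L_total = 10·log₁₀(Σ 10^(L_i/10)).
Σ 10^(L/10) = 10^(89.3/10) + 10^(92.0/10) + 10^(89.4/10) + 10^(85.3/10) = 3.646e+09.
L_total = 10·log₁₀(3.646e+09) = 95.62 dB SPL.

95.6 dB SPL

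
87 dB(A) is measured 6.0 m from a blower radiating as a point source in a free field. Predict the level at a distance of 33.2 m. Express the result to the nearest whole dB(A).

Spherical spreading from a point source gives a 20·log₁₀(r₂/r₁) drop.
L₂ = 87 − 20·log₁₀(33.2/6.0) = 87 − 14.860 = 72.14 dB(A).

72 dB(A)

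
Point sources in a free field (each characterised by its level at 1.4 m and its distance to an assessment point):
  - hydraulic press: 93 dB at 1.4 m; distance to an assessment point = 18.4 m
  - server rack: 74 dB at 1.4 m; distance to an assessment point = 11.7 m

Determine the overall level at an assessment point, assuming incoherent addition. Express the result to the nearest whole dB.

Apply inverse-square spreading to bring every level to the receiver, then sum 10^(L/10).
hydraulic press: 93 − 20·log₁₀(18.4/1.4) = 93 − 22.37 = 70.63 dB.
server rack: 74 − 20·log₁₀(11.7/1.4) = 74 − 18.44 = 55.56 dB.
Σ 10^(L/10) = 1.191e+07 → L_total = 10·log₁₀(1.191e+07) = 70.76 dB.

71 dB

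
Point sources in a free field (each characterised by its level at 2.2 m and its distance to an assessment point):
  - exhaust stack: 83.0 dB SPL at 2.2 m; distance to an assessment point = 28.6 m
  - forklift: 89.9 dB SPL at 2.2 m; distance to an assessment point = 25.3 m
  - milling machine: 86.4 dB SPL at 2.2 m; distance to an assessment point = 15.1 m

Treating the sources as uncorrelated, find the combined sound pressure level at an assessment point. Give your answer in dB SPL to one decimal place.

72.5 dB SPL

First find each source's level at the receiver (point-source: −20·log₁₀(r/r_ref)), then combine on an intensity basis.
exhaust stack: 83.0 − 20·log₁₀(28.6/2.2) = 83.0 − 22.28 = 60.72 dB SPL.
forklift: 89.9 − 20·log₁₀(25.3/2.2) = 89.9 − 21.21 = 68.69 dB SPL.
milling machine: 86.4 − 20·log₁₀(15.1/2.2) = 86.4 − 16.73 = 69.67 dB SPL.
Σ 10^(L/10) = 1.784e+07 → L_total = 10·log₁₀(1.784e+07) = 72.51 dB SPL.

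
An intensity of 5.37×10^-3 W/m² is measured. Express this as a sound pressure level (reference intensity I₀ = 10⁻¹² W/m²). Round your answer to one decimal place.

L = 10·log₁₀(I/I₀) = 10·log₁₀(5.37×10^-3/10⁻¹²) = 10·log₁₀(5.37×10^9).
L = 10·(0.7300 + 9) = 97.30 dB.

97.3 dB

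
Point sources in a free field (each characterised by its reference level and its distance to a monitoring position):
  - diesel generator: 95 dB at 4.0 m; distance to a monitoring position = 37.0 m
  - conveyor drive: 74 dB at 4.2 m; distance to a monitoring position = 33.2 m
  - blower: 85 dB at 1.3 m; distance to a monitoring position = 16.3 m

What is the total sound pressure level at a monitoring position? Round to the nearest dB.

76 dB

Apply inverse-square spreading to bring every level to the receiver, then sum 10^(L/10).
diesel generator: 95 − 20·log₁₀(37.0/4.0) = 95 − 19.32 = 75.68 dB.
conveyor drive: 74 − 20·log₁₀(33.2/4.2) = 74 − 17.96 = 56.04 dB.
blower: 85 − 20·log₁₀(16.3/1.3) = 85 − 21.96 = 63.04 dB.
Σ 10^(L/10) = 3.937e+07 → L_total = 10·log₁₀(3.937e+07) = 75.95 dB.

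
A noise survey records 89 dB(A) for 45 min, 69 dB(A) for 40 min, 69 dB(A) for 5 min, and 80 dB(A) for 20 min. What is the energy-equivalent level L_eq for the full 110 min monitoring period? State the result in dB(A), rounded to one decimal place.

85.4 dB(A)

The energy average is taken in the linear domain: L_eq = 10·log₁₀[(Σ tᵢ·10^(Lᵢ/10))/T], T = 110 min.
Σ tᵢ·10^(Lᵢ/10) = 45·10^(89/10) + 40·10^(69/10) + 5·10^(69/10) + 20·10^(80/10) = 3.810e+10.
L_eq = 10·log₁₀(3.810e+10/110) = 85.40 dB(A).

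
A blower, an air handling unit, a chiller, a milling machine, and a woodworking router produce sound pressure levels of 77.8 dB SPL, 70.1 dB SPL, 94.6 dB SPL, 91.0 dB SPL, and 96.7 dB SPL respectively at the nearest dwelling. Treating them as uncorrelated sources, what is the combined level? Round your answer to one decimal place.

99.5 dB SPL

For uncorrelated sources the intensities add, so convert each level to linear form, sum, and take 10·log₁₀ of the total.
Σ 10^(L/10) = 10^(77.8/10) + 10^(70.1/10) + 10^(94.6/10) + 10^(91.0/10) + 10^(96.7/10) = 8.891e+09.
L_total = 10·log₁₀(8.891e+09) = 99.49 dB SPL.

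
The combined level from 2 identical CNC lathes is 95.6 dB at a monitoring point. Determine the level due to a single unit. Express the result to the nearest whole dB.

93 dB

Dividing the total intensity by 2 lowers the level by 10·log₁₀ 2 = 3.010 dB: L₁ = 95.6 − 3.010.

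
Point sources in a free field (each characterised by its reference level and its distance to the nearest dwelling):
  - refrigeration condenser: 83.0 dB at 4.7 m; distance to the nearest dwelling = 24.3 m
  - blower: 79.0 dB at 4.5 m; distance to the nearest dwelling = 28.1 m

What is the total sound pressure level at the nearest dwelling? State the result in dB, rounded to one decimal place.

First find each source's level at the receiver (point-source: −20·log₁₀(r/r_ref)), then combine on an intensity basis.
refrigeration condenser: 83.0 − 20·log₁₀(24.3/4.7) = 83.0 − 14.27 = 68.73 dB.
blower: 79.0 − 20·log₁₀(28.1/4.5) = 79.0 − 15.91 = 63.09 dB.
Σ 10^(L/10) = 9.501e+06 → L_total = 10·log₁₀(9.501e+06) = 69.78 dB.

69.8 dB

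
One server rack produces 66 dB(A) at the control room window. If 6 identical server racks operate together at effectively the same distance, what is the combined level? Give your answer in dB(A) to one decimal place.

73.8 dB(A)

L_total = L₁ + 10·log₁₀ N for N identical incoherent sources.
L_total = 66 + 10·log₁₀(6) = 66 + 7.782 = 73.78 dB(A).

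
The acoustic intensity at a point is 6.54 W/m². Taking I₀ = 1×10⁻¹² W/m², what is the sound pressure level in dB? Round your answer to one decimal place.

128.2 dB

L = 10·log₁₀(I/I₀) = 10·log₁₀(6.54/10⁻¹²) = 10·log₁₀(6.54×10^12).
L = 10·(0.8156 + 12) = 128.16 dB.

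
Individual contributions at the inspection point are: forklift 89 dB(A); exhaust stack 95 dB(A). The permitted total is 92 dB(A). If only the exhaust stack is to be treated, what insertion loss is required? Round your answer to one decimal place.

The untreated sources together contribute 10^(89/10) = 7.943e+08, i.e. 89.00 dB(A).
To meet 92 dB(A) overall, the treated exhaust stack may contribute at most 10^(92/10) − 7.943e+08 = 7.906e+08, i.e. 88.98 dB(A).
So the exhaust stack must be reduced from 95 to 88.98 dB(A): IL = 6.02 dB.

6.0 dB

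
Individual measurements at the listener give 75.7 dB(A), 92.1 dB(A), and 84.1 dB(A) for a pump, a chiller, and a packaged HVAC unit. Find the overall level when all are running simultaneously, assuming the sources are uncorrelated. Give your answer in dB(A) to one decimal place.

Incoherent sources combine by intensity addition: L_total = 10·log₁₀(Σ 10^(L_i/10)).
Σ 10^(L/10) = 10^(75.7/10) + 10^(92.1/10) + 10^(84.1/10) = 1.916e+09.
L_total = 10·log₁₀(1.916e+09) = 92.82 dB(A).

92.8 dB(A)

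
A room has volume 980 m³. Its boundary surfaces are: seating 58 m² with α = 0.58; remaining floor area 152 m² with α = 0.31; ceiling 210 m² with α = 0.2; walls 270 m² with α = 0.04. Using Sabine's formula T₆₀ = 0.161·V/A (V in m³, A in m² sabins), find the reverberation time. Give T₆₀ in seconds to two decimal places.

A = Σ Sᵢαᵢ = 58·0.58 + 152·0.31 + 210·0.2 + 270·0.04 = 133.56 m².
T₆₀ = 0.161·V/A = 0.161·980/133.56 = 1.181 s.

1.18 s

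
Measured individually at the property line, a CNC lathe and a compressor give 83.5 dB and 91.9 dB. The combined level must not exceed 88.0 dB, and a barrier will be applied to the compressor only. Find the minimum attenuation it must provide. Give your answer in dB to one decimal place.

5.8 dB

Everything except the compressor sums to 10^(83.5/10) = 2.239e+08 in linear terms, 83.50 dB.
The limit corresponds to 10^(88.0/10) = 6.310e+08; subtracting the fixed part leaves 4.071e+08 for the compressor, i.e. 86.10 dB.
Required insertion loss = 91.9 − 86.10 = 5.80 dB.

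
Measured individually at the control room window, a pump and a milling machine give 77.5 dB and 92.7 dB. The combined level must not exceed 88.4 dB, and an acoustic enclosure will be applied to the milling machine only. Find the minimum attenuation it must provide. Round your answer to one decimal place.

4.7 dB

Fixed contribution from the other source: Σ 10^(L/10) = 10^(77.5/10) = 5.623e+07 (77.50 dB).
The limit corresponds to 10^(88.4/10) = 6.918e+08; subtracting the fixed part leaves 6.356e+08 for the milling machine, i.e. 88.03 dB.
Required insertion loss = 92.7 − 88.03 = 4.67 dB.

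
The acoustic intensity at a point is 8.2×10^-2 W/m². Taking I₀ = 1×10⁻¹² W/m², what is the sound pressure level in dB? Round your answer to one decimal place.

109.1 dB

Dividing by I₀ shifts the exponent by 12: I/I₀ = 8.2×10^10.
L = 10·(0.9138 + 10) = 109.14 dB.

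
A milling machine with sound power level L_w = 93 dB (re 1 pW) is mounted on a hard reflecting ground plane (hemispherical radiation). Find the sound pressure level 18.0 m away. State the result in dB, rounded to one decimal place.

59.9 dB

L_p = L_w − 10·log₁₀(2π·r²) with r = 18.0 m.
2π·r² = 2036 m², 10·log₁₀ of that is 33.087 dB.
L_p = 93 − 33.087 = 59.91 dB.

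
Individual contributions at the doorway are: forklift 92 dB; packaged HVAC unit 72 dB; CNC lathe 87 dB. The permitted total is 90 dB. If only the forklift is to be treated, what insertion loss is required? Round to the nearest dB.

5 dB

Fixed contribution from the other sources: Σ 10^(L/10) = 10^(72/10) + 10^(87/10) = 5.170e+08 (87.14 dB).
The limit corresponds to 10^(90/10) = 1.000e+09; subtracting the fixed part leaves 4.830e+08 for the forklift, i.e. 86.84 dB.
So the forklift must be reduced from 92 to 86.84 dB: IL = 5.16 dB.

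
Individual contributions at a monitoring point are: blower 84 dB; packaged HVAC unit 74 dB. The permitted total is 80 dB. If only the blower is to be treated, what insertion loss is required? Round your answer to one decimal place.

The untreated sources together contribute 10^(74/10) = 2.512e+07, i.e. 74.00 dB.
To meet 80 dB overall, the treated blower may contribute at most 10^(80/10) − 2.512e+07 = 7.488e+07, i.e. 78.74 dB.
So the blower must be reduced from 84 to 78.74 dB: IL = 5.26 dB.

5.3 dB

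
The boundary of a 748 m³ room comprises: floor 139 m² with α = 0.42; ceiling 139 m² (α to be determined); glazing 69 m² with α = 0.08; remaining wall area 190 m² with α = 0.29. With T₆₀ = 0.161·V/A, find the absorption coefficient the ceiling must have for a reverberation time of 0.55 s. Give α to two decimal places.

Required total absorption A = 0.161·748/0.55 = 218.96 m².
Absorption from the other surfaces = 139·0.42 + 69·0.08 + 190·0.29 = 119.00 m², so the ceiling must supply 99.96 m² over 139 m².
α = 99.96/139 = 0.719.

0.72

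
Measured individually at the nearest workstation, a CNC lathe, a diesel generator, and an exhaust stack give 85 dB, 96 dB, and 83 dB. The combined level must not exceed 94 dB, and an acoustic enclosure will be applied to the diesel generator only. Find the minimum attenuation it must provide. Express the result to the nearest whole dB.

3 dB

The untreated sources together contribute 10^(85/10) + 10^(83/10) = 5.158e+08, i.e. 87.12 dB.
To meet 94 dB overall, the treated diesel generator may contribute at most 10^(94/10) − 5.158e+08 = 1.996e+09, i.e. 93.00 dB.
So the diesel generator must be reduced from 96 to 93.00 dB: IL = 3.00 dB.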